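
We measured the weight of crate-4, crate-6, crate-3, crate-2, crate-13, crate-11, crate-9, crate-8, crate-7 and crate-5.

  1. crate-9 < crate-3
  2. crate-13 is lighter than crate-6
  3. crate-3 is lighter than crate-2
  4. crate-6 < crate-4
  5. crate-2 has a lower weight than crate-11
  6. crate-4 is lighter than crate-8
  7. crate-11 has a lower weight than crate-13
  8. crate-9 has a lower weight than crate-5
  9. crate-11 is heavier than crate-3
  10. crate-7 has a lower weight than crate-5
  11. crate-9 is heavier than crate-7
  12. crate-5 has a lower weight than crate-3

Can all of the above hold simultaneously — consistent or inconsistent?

The single ordering crate-7 < crate-9 < crate-5 < crate-3 < crate-2 < crate-11 < crate-13 < crate-6 < crate-4 < crate-8 satisfies every listed relation, so no contradiction arises.

consistent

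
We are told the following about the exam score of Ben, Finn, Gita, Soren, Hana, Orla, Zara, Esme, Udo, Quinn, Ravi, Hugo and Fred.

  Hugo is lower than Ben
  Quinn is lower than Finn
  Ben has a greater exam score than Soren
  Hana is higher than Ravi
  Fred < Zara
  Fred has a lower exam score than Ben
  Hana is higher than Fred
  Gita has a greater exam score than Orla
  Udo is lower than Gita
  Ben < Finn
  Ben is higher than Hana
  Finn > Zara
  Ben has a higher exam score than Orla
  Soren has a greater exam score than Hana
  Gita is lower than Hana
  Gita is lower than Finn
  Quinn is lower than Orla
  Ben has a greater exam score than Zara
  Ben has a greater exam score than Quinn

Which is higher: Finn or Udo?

Finn

Udo < Gita and Gita < Hana give Udo < Hana.
With Hana < Soren: Udo < Gita < Hana < Soren.
Then Soren < Ben extends the chain to Ben.
Then Ben < Finn extends the chain to Finn.
So Udo < Finn; Finn is the higher of the two.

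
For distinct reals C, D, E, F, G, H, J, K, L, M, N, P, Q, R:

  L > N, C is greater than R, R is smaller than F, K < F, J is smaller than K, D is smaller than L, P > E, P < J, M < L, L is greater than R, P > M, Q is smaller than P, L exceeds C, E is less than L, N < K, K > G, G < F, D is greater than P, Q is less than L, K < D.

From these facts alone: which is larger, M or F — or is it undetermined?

F

M < P and P < J give M < J.
Then J < K extends the chain to K.
With K < F: M < P < J < K < F.
So F is larger.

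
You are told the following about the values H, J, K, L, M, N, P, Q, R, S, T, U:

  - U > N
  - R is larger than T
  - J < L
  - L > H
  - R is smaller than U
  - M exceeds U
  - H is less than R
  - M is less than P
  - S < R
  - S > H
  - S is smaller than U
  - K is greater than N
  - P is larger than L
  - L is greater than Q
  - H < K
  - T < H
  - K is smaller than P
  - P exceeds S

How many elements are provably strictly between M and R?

The relations place R below M. An element lies strictly between them when it is forced above R and also forced below M.
Above R: {U, P}. Below M: {T, H, N, S, U}.
Intersection: {U} — 1.

1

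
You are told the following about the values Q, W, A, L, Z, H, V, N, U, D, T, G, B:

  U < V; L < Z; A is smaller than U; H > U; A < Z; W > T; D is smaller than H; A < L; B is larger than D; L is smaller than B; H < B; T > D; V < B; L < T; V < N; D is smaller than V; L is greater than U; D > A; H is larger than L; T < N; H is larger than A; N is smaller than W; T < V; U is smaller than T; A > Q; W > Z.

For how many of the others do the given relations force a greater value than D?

From D the given relations immediately reach T, H, V, B.
From those, N, W — 6 in total.
Nothing else is reachable above D; 6 in all.

6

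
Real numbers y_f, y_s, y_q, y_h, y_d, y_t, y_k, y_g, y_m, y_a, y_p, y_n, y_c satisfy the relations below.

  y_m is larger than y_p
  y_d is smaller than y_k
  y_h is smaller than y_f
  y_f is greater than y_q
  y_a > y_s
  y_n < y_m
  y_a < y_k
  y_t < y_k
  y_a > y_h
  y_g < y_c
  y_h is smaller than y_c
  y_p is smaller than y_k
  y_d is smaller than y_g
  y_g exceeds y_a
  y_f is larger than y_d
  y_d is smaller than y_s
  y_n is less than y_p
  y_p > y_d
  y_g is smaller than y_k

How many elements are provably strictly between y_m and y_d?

The relations place y_d below y_m. An element lies strictly between them when it is forced above y_d and also forced below y_m.
Above y_d: {y_f, y_s, y_a, y_g, y_c, y_p, y_k}. Below y_m: {y_n, y_p}.
Intersection: {y_p} — 1.

1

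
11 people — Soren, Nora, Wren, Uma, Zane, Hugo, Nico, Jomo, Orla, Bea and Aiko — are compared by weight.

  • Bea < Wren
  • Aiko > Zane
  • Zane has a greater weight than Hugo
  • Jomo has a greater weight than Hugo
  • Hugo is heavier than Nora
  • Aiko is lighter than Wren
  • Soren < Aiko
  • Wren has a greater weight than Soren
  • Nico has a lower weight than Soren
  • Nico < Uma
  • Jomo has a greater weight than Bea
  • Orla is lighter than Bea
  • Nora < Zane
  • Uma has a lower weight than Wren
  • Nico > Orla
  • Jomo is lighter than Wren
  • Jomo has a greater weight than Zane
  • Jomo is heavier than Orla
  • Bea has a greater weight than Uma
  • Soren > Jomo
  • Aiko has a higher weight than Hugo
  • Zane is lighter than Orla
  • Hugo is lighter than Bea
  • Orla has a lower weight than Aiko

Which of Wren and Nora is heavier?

Following the relations from Nora: Nora < Hugo < Zane < Orla < Nico < Uma < Bea < Jomo < Soren < Aiko < Wren.
So Nora < Wren; Wren is the heavier of the two.

Wren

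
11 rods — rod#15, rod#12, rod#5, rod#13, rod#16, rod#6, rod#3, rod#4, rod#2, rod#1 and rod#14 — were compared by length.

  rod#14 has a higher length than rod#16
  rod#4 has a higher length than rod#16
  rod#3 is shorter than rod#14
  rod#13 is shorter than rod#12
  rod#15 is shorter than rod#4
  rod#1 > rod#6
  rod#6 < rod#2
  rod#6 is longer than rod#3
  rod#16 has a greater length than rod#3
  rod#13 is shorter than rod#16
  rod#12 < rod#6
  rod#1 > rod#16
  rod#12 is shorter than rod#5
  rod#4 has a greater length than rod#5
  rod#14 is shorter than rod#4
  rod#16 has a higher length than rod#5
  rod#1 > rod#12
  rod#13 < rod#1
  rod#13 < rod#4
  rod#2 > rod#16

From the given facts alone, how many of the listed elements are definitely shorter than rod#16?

4

From rod#16 the given relations immediately reach rod#13, rod#3, rod#5.
From those, rod#12 — 4 in total.
No other element is forced below rod#16 by the given relations, so the count is 4.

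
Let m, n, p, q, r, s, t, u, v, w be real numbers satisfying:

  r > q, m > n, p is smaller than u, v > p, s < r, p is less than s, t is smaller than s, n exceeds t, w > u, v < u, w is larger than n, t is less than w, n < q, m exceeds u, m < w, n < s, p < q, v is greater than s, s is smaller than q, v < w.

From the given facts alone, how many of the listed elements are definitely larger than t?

8

Directly above t: n, s, w.
One step further: v, q, m, r (7 so far).
One step further: u (8 so far).
Nothing else is reachable above t; 8 in all.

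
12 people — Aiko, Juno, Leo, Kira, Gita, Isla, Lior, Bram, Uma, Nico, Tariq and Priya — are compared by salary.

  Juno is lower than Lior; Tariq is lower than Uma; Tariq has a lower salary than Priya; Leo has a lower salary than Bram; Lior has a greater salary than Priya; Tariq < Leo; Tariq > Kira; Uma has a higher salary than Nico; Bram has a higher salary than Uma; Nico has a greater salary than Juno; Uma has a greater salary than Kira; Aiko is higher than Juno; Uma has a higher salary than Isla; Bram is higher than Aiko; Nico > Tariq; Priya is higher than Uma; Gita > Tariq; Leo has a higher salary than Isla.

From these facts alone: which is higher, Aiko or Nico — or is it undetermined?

Following every chain through Nico: above Nico we get Uma, Priya, Lior, Bram; below Nico we get Juno, Kira, Tariq.
Aiko is not reached, and no chain runs the other way from Aiko to Nico.
So the given relations leave the order of Nico and Aiko undetermined.

undetermined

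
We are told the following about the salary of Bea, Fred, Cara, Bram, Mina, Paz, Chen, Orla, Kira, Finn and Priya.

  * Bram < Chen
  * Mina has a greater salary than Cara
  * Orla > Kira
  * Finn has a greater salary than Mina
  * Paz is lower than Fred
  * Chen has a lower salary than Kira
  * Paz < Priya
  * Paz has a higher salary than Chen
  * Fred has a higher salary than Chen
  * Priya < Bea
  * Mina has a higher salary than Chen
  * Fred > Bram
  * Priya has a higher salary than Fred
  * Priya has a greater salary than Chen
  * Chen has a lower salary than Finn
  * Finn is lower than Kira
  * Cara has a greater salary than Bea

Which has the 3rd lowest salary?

Paz

Piecing the relations together gives one ordering: Bram < Chen < Paz < Fred < Priya < Bea < Cara < Mina < Finn < Kira < Orla.
Counting 3 from the smallest end gives Paz.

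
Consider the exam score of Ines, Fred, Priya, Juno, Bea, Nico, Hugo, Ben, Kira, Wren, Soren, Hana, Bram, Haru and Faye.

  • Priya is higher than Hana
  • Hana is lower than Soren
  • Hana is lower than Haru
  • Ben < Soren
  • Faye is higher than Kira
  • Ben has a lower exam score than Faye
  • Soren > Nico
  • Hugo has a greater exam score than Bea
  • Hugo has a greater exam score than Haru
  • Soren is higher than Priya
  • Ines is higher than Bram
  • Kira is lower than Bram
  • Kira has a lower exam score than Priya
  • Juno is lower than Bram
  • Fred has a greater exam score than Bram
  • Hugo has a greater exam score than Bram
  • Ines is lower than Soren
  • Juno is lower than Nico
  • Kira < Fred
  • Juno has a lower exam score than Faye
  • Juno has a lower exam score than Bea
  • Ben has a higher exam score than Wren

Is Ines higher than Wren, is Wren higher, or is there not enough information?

undetermined

Following every chain through Wren: above Wren we get Ben, Faye, Soren.
Ines is not reached, and no chain runs the other way from Ines to Wren.
So the given relations leave the order of Wren and Ines undetermined.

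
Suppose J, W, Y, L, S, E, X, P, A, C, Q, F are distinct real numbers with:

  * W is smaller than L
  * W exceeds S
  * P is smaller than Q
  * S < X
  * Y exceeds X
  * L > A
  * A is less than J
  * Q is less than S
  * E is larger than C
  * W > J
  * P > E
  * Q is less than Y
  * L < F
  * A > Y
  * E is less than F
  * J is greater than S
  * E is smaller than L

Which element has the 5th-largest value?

A

Chaining the given pairs: C < E < P < Q < S < X < Y < A < J < W < L < F.
The 5th largest is A.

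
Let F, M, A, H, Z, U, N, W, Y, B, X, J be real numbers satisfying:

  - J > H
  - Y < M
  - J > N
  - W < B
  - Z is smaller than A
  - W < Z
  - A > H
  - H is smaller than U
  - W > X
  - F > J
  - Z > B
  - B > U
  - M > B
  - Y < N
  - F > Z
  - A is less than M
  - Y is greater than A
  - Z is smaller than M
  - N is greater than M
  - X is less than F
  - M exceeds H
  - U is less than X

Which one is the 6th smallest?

Z

The consecutive relations fix a unique order: H < U < X < W < B < Z < A < Y < M < N < J < F.
The 6th smallest is Z.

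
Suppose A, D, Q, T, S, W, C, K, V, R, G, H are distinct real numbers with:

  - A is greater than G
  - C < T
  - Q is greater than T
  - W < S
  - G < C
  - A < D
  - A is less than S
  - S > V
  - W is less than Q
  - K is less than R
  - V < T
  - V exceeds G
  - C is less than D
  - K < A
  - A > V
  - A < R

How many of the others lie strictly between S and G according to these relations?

Chaining upward from G reaches: V, A, C, R, T, D, Q.
Chaining downward from S reaches: W, V, K, A.
Strictly between G and S are those in both lists: V, A — 2 elements.

2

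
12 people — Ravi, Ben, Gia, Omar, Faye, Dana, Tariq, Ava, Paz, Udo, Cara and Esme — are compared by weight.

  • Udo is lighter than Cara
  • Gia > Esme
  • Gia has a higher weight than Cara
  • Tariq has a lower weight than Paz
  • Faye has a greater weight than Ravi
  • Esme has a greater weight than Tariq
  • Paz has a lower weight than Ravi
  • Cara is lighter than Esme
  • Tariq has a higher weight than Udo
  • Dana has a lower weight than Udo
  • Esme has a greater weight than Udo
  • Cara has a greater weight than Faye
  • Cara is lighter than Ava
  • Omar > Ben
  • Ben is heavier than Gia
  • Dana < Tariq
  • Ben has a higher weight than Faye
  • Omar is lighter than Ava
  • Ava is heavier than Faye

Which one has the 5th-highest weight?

Chaining the given pairs: Dana < Udo < Tariq < Paz < Ravi < Faye < Cara < Esme < Gia < Ben < Omar < Ava.
Counting 5 from the largest end gives Esme.

Esme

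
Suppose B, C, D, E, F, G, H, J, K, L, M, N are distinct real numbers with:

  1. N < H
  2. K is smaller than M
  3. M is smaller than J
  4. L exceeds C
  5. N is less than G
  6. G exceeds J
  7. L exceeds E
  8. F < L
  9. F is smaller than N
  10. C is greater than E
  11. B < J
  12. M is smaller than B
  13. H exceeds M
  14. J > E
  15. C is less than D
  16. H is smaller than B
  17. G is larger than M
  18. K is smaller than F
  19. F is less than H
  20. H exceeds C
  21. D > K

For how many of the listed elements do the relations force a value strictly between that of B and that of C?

1

Chaining upward from C reaches: L, D, H, J, G.
Chaining downward from B reaches: K, E, F, N, M, H.
Strictly between C and B are those in both lists: H — 1 element.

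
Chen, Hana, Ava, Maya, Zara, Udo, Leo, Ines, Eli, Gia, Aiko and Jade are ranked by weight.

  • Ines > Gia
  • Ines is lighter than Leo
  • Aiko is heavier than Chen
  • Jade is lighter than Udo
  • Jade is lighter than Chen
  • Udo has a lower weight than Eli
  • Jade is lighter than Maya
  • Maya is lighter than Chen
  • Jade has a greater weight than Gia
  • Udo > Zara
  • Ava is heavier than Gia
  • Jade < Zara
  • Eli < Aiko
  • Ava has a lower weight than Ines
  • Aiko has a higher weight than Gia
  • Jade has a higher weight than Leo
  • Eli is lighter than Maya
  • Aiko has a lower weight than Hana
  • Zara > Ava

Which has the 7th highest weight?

Piecing the relations together gives one ordering: Gia < Ava < Ines < Leo < Jade < Zara < Udo < Eli < Maya < Chen < Aiko < Hana.
Counting 7 from the largest end gives Zara.

Zara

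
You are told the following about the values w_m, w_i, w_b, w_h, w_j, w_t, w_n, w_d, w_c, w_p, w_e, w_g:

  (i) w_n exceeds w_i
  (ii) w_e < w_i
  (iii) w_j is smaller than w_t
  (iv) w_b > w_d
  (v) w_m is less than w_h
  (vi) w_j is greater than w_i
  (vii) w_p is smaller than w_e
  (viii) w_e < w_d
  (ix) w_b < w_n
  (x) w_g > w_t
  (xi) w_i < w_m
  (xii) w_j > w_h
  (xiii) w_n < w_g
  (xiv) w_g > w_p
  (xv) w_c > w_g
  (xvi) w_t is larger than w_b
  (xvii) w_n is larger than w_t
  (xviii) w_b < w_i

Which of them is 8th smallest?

w_j

Piecing the relations together gives one ordering: w_p < w_e < w_d < w_b < w_i < w_m < w_h < w_j < w_t < w_n < w_g < w_c.
Counting 8 from the smallest end gives w_j.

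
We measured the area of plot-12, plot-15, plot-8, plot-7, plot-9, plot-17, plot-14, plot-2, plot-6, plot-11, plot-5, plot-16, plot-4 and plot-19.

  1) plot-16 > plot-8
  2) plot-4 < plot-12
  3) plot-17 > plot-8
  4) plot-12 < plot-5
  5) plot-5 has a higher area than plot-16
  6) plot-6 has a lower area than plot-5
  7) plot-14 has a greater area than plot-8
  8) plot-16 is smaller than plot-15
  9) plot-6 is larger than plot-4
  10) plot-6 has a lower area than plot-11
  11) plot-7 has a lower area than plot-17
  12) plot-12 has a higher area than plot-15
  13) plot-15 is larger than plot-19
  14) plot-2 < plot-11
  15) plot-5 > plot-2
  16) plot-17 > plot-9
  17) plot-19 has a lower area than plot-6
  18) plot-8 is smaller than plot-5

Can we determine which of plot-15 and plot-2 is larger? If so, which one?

undetermined

Following every chain through plot-15: above plot-15 we get plot-12, plot-5; below plot-15 we get plot-19, plot-8, plot-16.
plot-2 is not reached, and no chain runs the other way from plot-2 to plot-15.
So the given relations leave the order of plot-15 and plot-2 undetermined.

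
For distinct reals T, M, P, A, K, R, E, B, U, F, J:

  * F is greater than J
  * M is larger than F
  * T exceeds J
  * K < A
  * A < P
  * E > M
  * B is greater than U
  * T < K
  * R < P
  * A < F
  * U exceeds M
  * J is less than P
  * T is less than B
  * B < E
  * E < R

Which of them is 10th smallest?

Piecing the relations together gives one ordering: J < T < K < A < F < M < U < B < E < R < P.
Counting 10 from the smallest end gives R.

R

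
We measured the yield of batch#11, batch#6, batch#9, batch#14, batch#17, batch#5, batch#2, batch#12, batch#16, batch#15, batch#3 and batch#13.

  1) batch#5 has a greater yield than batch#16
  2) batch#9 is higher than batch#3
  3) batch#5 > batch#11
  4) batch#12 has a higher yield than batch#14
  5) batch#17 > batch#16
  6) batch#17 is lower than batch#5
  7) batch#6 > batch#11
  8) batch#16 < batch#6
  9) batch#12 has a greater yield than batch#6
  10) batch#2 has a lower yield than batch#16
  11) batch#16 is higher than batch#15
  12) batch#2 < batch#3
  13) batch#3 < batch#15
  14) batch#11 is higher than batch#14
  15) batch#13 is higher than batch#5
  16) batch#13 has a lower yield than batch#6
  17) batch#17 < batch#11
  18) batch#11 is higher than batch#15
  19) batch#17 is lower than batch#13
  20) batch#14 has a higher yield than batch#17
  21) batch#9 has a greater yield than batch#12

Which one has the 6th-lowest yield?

batch#14

Piecing the relations together gives one ordering: batch#2 < batch#3 < batch#15 < batch#16 < batch#17 < batch#14 < batch#11 < batch#5 < batch#13 < batch#6 < batch#12 < batch#9.
Counting 6 from the smallest end gives batch#14.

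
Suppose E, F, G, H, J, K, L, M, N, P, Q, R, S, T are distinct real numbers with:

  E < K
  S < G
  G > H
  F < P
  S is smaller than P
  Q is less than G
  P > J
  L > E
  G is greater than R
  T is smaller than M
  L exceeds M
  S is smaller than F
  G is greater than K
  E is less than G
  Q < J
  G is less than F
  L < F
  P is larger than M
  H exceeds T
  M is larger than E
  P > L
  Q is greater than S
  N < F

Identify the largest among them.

P

S is not greatest since S < Q; E is not greatest since E < M; Q is not greatest since Q < G; R is not greatest since R < G; K is not greatest since K < G; T is not greatest since T < H; M is not greatest since M < L; H is not greatest since H < G; N is not greatest since N < F; J is not greatest since J < P; G is not greatest since G < F; L is not greatest since L < P; F is not greatest since F < P.
Only P has nothing above it, so P is the largest.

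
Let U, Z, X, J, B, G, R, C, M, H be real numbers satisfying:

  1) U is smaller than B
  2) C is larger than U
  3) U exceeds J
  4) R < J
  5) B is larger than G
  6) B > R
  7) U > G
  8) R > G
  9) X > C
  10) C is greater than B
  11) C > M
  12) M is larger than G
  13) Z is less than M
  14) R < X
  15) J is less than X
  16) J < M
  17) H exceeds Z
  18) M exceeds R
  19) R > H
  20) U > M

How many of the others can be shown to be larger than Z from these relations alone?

The elements the relations force above Z are H, R, J, M, U, B, C, X — no chain reaches any other.
That is 8.

8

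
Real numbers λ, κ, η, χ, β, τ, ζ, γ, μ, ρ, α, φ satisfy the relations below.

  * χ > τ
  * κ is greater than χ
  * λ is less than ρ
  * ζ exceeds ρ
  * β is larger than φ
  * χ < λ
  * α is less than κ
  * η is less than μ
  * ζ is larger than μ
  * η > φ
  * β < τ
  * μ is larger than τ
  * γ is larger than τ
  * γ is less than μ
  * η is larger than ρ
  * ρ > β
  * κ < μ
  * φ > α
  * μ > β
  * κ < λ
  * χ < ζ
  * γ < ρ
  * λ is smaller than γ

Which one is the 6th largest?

λ

Chaining the given pairs: α < φ < β < τ < χ < κ < λ < γ < ρ < η < μ < ζ.
Counting 6 from the largest end gives λ.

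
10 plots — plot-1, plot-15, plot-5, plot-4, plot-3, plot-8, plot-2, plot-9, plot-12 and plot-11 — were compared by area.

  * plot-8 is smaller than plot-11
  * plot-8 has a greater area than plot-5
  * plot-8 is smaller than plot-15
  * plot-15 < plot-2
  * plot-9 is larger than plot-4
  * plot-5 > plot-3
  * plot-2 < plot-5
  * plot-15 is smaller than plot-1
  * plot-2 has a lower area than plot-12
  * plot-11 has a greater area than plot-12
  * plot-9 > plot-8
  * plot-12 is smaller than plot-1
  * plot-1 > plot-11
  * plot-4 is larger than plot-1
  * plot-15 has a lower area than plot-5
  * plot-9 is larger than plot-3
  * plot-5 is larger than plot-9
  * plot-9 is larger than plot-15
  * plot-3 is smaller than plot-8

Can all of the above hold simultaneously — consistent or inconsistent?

We have plot-5 < plot-8 stated directly, yet also plot-8 < plot-15 < plot-2 < plot-12 < plot-11 < plot-1 < plot-4 < plot-9 < plot-5 by chaining the others — so plot-8 < plot-5. Contradiction.

inconsistent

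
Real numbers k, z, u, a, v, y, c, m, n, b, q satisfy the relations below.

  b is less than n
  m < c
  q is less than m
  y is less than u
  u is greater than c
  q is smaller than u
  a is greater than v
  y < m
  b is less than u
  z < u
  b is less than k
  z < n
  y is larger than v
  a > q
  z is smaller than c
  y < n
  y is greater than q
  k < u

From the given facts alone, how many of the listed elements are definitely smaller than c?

5

Directly below c: z, m.
One step further: q, y (4 so far).
One step further: v (5 so far).
Nothing else is reachable below c; 5 in all.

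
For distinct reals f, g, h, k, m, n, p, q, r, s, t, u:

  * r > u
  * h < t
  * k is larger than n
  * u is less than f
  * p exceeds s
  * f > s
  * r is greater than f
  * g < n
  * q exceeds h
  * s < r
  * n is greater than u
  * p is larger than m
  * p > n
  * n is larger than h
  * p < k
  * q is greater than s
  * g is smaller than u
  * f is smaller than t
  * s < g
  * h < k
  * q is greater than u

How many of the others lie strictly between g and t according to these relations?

Chaining upward from g reaches: u, q, f, n, p, r, k.
Chaining downward from t reaches: s, u, h, f.
Strictly between g and t are those in both lists: u, f — 2 elements.

2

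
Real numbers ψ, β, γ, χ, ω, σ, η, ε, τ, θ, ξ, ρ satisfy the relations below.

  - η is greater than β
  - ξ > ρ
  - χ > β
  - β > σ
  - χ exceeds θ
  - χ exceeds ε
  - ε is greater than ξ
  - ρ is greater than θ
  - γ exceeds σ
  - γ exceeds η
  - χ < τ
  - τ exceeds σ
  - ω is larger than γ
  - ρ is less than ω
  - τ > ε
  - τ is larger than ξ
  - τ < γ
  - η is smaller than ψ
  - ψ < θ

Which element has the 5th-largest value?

ε

Piecing the relations together gives one ordering: σ < β < η < ψ < θ < ρ < ξ < ε < χ < τ < γ < ω.
Counting 5 from the largest end gives ε.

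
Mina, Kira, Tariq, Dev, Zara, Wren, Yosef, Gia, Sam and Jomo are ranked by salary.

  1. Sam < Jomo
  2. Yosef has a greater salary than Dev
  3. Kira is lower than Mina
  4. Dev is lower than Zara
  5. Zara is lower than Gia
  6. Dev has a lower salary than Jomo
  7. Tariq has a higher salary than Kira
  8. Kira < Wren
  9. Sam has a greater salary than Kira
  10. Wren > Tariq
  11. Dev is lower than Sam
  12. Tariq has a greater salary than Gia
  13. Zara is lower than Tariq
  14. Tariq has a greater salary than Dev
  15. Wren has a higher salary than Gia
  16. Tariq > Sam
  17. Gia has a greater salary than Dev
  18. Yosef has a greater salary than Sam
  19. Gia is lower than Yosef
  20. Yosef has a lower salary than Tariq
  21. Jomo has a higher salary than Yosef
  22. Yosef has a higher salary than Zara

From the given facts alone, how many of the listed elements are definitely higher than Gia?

4

The elements the relations force above Gia are Yosef, Tariq, Wren, Jomo — no chain reaches any other.
That is 4.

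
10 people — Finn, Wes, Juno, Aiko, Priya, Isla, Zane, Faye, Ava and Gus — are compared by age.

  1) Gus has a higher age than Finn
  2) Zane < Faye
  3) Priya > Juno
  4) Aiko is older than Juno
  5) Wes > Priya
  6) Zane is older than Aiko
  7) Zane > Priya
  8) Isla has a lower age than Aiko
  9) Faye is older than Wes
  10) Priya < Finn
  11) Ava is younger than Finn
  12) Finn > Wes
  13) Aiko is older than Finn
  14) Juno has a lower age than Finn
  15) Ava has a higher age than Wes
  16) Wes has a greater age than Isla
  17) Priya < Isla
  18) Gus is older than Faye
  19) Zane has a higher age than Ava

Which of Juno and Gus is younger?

Following the relations from Juno: Juno < Priya < Isla < Wes < Ava < Finn < Aiko < Zane < Faye < Gus.
So Juno < Gus; Juno is the younger of the two.

Juno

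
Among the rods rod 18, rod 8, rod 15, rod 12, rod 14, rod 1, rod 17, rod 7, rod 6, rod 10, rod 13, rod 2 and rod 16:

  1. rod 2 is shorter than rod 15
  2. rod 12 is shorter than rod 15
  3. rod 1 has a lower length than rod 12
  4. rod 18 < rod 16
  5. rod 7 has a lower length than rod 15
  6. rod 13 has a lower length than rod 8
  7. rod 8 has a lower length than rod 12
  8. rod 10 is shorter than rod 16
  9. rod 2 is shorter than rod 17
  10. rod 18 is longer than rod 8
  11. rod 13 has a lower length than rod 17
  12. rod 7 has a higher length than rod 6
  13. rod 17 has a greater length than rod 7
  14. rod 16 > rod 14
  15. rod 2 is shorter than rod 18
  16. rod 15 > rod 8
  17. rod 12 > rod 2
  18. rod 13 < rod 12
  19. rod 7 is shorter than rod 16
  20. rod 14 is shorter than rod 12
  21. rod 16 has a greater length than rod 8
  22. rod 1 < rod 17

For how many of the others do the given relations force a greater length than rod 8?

The elements the relations force above rod 8 are rod 12, rod 15, rod 18, rod 16 — no chain reaches any other.
That is 4.

4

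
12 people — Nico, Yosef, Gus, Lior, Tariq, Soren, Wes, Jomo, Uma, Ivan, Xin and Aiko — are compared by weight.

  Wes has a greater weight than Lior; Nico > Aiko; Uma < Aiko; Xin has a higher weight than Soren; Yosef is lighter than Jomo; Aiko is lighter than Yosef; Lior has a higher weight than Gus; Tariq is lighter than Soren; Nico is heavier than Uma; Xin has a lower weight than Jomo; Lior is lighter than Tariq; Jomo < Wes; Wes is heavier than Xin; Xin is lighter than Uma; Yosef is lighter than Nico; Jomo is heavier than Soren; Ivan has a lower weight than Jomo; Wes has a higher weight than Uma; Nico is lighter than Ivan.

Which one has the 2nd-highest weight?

Jomo

Piecing the relations together gives one ordering: Gus < Lior < Tariq < Soren < Xin < Uma < Aiko < Yosef < Nico < Ivan < Jomo < Wes.
Counting 2 from the largest end gives Jomo.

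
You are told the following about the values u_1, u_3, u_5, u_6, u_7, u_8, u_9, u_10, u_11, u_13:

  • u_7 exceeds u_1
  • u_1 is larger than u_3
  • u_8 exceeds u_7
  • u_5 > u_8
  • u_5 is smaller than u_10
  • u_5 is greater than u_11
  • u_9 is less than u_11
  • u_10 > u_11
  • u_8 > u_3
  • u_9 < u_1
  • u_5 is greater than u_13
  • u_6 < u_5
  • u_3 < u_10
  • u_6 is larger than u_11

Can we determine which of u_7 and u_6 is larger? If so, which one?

undetermined

Following every chain through u_7: above u_7 we get u_8, u_5, u_10; below u_7 we get u_9, u_3, u_1.
u_6 is not reached, and no chain runs the other way from u_6 to u_7.
So the given relations leave the order of u_7 and u_6 undetermined.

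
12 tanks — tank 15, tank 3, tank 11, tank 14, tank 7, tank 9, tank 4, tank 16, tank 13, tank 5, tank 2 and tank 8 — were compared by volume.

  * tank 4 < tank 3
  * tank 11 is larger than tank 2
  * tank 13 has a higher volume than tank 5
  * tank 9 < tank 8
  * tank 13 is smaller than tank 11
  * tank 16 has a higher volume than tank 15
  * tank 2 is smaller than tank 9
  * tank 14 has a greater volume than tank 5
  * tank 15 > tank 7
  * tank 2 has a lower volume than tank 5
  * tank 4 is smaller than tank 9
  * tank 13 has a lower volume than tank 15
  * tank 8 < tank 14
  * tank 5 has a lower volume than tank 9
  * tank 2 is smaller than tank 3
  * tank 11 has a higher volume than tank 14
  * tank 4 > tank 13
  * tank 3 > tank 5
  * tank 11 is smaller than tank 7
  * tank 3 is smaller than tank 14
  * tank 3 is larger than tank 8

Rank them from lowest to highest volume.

Nothing is placed below tank 2, so it is least; from there tank 2 < tank 5; tank 5 < tank 13; tank 13 < tank 4; tank 4 < tank 9; tank 9 < tank 8; tank 8 < tank 3; tank 3 < tank 14; tank 14 < tank 11; tank 11 < tank 7; tank 7 < tank 15; tank 15 < tank 16, each given directly.

tank 2 < tank 5 < tank 13 < tank 4 < tank 9 < tank 8 < tank 3 < tank 14 < tank 11 < tank 7 < tank 15 < tank 16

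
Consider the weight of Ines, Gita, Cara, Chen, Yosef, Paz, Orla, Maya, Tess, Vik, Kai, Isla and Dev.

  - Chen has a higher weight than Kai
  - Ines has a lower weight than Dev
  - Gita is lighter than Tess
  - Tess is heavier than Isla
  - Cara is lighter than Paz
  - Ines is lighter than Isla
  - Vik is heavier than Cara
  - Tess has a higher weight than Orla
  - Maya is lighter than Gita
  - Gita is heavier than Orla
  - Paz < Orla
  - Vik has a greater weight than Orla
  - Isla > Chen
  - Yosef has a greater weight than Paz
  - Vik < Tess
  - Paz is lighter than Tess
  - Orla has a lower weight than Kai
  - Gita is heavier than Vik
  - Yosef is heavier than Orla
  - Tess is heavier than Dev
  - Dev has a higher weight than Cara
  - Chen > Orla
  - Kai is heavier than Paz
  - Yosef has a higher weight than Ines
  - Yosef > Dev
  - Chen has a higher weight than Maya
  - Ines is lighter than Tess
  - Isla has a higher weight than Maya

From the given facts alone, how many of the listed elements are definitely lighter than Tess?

From Tess the given relations immediately reach Paz, Ines, Orla, Isla, Dev, Vik, Gita.
From those, Cara, Maya, Chen — 10 in total.
From those, Kai — 11 in total.
Nothing else is reachable below Tess; 11 in all.

11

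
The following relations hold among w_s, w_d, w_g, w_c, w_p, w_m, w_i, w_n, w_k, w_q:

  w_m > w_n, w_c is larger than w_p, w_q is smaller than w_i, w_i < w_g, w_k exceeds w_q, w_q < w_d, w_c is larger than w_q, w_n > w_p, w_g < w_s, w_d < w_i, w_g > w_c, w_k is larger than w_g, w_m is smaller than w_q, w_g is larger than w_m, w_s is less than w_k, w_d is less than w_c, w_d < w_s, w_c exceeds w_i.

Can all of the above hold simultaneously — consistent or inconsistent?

Every relation is compatible with w_p < w_n < w_m < w_q < w_d < w_i < w_c < w_g < w_s < w_k; the set is consistent.

consistent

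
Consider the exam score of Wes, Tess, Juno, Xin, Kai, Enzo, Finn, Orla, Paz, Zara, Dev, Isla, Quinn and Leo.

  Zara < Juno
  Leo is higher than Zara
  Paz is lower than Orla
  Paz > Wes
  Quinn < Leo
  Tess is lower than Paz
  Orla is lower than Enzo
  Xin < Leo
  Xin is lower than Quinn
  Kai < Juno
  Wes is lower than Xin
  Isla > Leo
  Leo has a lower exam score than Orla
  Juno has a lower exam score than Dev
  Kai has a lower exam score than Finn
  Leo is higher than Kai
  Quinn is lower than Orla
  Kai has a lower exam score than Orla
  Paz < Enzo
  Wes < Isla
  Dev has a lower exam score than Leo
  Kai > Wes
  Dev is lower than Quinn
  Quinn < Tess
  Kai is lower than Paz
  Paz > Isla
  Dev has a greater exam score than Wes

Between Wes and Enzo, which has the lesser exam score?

Wes

Wes < Kai < Juno < Dev < Quinn < Leo < Isla < Paz < Orla < Enzo, by transitivity through Kai, Juno, Dev, Quinn, Leo, Isla, Paz, Orla.
So Wes < Enzo; Wes is the lower of the two.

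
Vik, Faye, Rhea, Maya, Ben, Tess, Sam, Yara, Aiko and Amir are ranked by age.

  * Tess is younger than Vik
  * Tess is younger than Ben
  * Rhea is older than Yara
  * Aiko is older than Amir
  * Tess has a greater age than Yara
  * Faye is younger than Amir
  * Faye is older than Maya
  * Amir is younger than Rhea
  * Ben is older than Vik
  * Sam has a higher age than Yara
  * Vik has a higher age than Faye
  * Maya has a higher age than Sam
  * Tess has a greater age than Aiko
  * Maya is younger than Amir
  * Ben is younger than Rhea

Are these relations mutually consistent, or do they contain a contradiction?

consistent

Every relation is compatible with Yara < Sam < Maya < Faye < Amir < Aiko < Tess < Vik < Ben < Rhea; the set is consistent.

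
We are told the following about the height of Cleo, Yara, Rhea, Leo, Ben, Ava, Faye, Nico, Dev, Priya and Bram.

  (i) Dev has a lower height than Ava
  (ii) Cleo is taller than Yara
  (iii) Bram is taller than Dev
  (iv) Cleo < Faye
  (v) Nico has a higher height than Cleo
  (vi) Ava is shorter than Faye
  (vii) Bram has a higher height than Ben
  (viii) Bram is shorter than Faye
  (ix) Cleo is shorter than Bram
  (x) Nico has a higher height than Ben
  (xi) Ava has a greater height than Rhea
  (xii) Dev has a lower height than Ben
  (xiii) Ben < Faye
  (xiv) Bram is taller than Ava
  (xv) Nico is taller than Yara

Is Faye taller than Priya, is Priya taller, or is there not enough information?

undetermined

Following every chain through Priya: nothing is chained to Priya.
Faye is not reached, and no chain runs the other way from Faye to Priya.
So the given relations leave the order of Priya and Faye undetermined.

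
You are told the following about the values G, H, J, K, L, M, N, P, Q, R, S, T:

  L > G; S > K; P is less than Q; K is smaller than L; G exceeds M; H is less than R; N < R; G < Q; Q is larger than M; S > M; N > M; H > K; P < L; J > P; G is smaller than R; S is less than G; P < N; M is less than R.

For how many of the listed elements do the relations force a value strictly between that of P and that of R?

The relations place P below R. An element lies strictly between them when it is forced above P and also forced below R.
Above P: {J, Q, N, L}. Below R: {K, M, S, G, N, H}.
Intersection: {N} — 1.

1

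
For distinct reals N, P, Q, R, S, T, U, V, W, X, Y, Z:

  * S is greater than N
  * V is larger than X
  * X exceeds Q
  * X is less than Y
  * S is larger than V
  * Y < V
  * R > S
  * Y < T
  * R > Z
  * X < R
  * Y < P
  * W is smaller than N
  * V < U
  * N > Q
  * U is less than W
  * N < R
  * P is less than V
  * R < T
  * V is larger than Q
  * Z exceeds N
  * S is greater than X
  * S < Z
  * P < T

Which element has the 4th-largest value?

Piecing the relations together gives one ordering: Q < X < Y < P < V < U < W < N < S < Z < R < T.
The 4th largest is S.

S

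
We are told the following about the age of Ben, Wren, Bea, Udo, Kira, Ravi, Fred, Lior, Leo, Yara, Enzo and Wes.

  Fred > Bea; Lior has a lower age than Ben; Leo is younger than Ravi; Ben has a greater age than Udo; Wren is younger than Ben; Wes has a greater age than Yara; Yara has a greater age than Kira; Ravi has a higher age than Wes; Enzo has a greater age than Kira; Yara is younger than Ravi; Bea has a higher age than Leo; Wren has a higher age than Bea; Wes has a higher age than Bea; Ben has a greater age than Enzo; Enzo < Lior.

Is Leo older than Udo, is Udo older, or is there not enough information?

Following every chain through Leo: above Leo we get Bea, Fred, Wren, Wes, Ravi, Ben.
Udo is not reached, and no chain runs the other way from Udo to Leo.
So the given relations leave the order of Leo and Udo undetermined.

undetermined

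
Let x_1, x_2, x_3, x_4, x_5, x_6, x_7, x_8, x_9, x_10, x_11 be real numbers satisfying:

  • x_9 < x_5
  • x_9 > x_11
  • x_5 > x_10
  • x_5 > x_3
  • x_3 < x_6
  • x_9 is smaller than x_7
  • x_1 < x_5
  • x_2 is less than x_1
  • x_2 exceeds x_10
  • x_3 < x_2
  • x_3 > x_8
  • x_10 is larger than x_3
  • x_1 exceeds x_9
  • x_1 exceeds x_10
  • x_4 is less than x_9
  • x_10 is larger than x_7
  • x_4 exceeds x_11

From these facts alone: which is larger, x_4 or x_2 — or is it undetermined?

Link the given pairs in sequence: x_4 < x_9; x_9 < x_7; x_7 < x_10; x_10 < x_2.
Chaining these gives x_4 < x_9 < x_7 < x_10 < x_2.
So x_2 is larger.

x_2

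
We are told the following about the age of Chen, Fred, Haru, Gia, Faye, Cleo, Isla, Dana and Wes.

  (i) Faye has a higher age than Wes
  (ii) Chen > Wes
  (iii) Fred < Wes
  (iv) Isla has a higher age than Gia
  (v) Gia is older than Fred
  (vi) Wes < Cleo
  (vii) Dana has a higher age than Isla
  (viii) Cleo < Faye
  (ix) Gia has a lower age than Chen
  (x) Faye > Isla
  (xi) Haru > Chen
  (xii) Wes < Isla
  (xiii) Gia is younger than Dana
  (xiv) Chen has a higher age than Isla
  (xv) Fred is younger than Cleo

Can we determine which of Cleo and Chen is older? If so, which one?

undetermined

Following every chain through Cleo: above Cleo we get Faye; below Cleo we get Fred, Wes.
Chen is not reached, and no chain runs the other way from Chen to Cleo.
So the given relations leave the order of Cleo and Chen undetermined.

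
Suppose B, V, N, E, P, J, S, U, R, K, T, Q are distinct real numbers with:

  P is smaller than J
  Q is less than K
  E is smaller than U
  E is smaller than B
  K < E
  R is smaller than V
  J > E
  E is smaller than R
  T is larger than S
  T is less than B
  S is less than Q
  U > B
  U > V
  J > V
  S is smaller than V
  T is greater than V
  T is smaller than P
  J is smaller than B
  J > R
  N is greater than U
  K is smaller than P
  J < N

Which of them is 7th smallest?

Piecing the relations together gives one ordering: S < Q < K < E < R < V < T < P < J < B < U < N.
The 7th smallest is T.

T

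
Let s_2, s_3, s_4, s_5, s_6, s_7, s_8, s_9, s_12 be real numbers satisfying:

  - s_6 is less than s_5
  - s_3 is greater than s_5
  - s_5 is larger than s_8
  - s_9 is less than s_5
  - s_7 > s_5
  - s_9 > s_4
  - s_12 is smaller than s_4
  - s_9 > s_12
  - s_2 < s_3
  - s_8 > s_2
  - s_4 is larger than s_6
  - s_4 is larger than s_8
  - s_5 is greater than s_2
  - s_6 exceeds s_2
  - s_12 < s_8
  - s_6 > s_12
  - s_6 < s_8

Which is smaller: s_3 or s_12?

Following the relations from s_12: s_12 < s_6 < s_8 < s_4 < s_9 < s_5 < s_3.
So s_12 < s_3; s_12 is the smaller of the two.

s_12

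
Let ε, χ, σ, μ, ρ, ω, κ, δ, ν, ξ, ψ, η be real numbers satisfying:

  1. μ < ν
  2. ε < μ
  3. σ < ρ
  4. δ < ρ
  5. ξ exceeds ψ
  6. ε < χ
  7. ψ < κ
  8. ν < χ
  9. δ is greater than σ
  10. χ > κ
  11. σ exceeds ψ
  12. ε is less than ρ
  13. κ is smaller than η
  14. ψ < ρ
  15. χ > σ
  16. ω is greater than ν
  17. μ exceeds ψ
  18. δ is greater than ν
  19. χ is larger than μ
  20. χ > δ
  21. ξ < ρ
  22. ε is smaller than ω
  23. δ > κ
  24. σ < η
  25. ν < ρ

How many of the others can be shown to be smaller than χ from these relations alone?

7

From χ the given relations immediately reach ε, μ, ν, σ, κ, δ.
From those, ψ — 7 in total.
No other element is forced below χ by the given relations, so the count is 7.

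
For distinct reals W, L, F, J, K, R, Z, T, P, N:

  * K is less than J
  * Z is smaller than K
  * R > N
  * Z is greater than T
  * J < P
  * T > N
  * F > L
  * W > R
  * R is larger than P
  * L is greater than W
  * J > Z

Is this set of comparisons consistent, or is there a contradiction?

consistent

The single ordering N < T < Z < K < J < P < R < W < L < F satisfies every listed relation, so no contradiction arises.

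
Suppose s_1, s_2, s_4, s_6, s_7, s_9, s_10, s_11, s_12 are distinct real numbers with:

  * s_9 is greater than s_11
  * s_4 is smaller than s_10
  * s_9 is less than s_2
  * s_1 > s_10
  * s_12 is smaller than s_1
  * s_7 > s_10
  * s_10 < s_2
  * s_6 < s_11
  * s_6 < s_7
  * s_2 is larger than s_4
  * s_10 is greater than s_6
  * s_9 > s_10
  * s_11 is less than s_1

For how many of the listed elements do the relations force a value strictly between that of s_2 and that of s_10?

1

Chaining upward from s_10 reaches: s_1, s_9, s_7.
Chaining downward from s_2 reaches: s_6, s_4, s_11, s_9.
Strictly between s_10 and s_2 are those in both lists: s_9 — 1 element.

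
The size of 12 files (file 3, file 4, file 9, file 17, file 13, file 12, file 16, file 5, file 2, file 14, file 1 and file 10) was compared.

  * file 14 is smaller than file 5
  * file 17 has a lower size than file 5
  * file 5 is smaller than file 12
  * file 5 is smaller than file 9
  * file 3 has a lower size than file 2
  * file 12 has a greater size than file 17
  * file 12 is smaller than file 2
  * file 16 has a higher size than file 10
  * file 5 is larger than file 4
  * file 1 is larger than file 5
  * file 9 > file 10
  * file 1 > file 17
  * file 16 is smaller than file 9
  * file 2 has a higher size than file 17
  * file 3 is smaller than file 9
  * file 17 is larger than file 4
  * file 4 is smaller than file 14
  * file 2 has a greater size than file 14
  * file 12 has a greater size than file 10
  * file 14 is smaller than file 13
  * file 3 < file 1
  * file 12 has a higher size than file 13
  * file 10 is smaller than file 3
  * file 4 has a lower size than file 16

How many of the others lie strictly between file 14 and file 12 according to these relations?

The relations place file 14 below file 12. An element lies strictly between them when it is forced above file 14 and also forced below file 12.
Above file 14: {file 5, file 1, file 9, file 13, file 2}. Below file 12: {file 10, file 4, file 17, file 5, file 13}.
Intersection: {file 5, file 13} — 2.

2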